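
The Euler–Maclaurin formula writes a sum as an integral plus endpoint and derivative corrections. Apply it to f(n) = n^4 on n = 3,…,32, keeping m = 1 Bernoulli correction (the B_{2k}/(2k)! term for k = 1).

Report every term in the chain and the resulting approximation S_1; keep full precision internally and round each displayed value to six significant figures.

The integral term ∫_3^32 x^4 dx = 6.71084e+06.
Endpoint term: (f(3) + f(32))/2 = (81.0000 + 1.04858e+06)/2 = 524328.
Running total after boundary: 7.23517e+06.
Order-1 term: 1/12 · (131072 − 108.000) = 10913.7.

S_1 ≈ 7.24608e+06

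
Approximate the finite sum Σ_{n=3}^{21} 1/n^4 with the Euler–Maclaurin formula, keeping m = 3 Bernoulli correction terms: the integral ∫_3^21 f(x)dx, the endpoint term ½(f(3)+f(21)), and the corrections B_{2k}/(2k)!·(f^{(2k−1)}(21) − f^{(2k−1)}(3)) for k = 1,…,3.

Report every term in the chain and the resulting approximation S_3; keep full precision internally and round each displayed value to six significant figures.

The integral term ∫_3^21 1/x^4 dx = 0.0123097.
½[f(3) + f(21)] = ½[0.0123457 + 5.14189e-06] = 0.00617541.
So far: 0.0184851.
Order-1 term: 1/12 · (-9.79408e-07 − (-0.0164609)) = 0.00137166.
Partial sum through k=1: 0.0198568.
Order-2 term: −1/720 · (-6.66264e-08 − (-0.0548697)) = -7.62078e-05.
Partial sum through k=2: 0.0197805.
Order-3 term: 1/30240 · (-8.46049e-09 − (-0.341411)) = 1.12901e-05.

S_3 ≈ 0.0197918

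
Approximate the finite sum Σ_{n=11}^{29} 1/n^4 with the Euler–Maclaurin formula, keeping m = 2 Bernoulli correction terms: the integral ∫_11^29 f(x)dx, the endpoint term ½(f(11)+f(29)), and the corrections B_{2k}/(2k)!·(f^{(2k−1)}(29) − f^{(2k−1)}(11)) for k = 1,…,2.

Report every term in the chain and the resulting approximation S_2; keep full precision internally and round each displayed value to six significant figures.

S_2 ≈ 0.000273673

∫_11^29 1/x^4 dx evaluates to 0.000236771.
Boundary: ½(f(11) + f(29)) = ½(6.83013e-05 + 1.41387e-06) = 3.48576e-05.
Running total after boundary: 0.000271629.
Correction k=1: B_{2}/2! · (f^{(1)}(29) − f^{(1)}(11)) = 1/12 · (-1.95016e-07 − (-2.48369e-05)) = 2.05349e-06.
After k=1: 0.000273682.
Correction k=2: B_{4}/4! · (f^{(3)}(29) − f^{(3)}(11)) = −1/720 · (-6.95657e-09 − (-6.15790e-06)) = -8.54297e-09.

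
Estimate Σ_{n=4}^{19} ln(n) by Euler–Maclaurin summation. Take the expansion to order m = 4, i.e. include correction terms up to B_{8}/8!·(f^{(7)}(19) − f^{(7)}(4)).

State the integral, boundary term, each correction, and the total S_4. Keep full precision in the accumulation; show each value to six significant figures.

Integral: ∫_4^19 ln(x) dx = 35.3992.
½[f(4) + f(19)] = ½[1.38629 + 2.94444] = 2.16537.
Integral + boundary = 37.5645.
Correction k=1: B_{2}/2! · (f^{(1)}(19) − f^{(1)}(4)) = 1/12 · (0.0526316 − 0.250000) = -0.0164474.
Running total after k=1: 37.5481.
Correction k=2: B_{4}/4! · (f^{(3)}(19) − f^{(3)}(4)) = −1/720 · (0.000291588 − 0.0312500) = 4.29978e-05.
Running total after k=2: 37.5481.
Correction k=3: B_{6}/6! · (f^{(5)}(19) − f^{(5)}(4)) = 1/30240 · (9.69267e-06 − 0.0234375) = -7.74729e-07.
Running total after k=3: 37.5481.
Correction k=4: B_{8}/8! · (f^{(7)}(19) − f^{(7)}(4)) = −1/1209600 · (8.05485e-07 − 0.0439453) = 3.63298e-08.

S_4 ≈ 37.5481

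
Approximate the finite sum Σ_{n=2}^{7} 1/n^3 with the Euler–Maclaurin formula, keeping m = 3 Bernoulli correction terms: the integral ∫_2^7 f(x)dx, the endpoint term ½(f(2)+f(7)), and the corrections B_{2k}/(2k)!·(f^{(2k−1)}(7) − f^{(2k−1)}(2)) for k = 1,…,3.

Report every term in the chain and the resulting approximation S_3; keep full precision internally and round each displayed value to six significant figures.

S_3 ≈ 0.193299

∫_2^7 1/x^3 dx evaluates to 0.114796.
Boundary: ½(f(2) + f(7)) = ½(0.125000 + 0.00291545) = 0.0639577.
So far: 0.178754.
k=1: B_{2}/(2)! × [f^{(1)}(7) − f^{(1)}(2)] = 1/12 × (-0.00124948 − (-0.187500)) = 0.0155209.
Running total after k=1: 0.194275.
k=2: B_{4}/(4)! × [f^{(3)}(7) − f^{(3)}(2)] = −1/720 × (-0.000509992 − (-0.937500)) = -0.00130138.
Running total after k=2: 0.192973.
k=3: B_{6}/(6)! × [f^{(5)}(7) − f^{(5)}(2)] = 1/30240 × (-0.000437136 − (-9.84375)) = 0.000325506.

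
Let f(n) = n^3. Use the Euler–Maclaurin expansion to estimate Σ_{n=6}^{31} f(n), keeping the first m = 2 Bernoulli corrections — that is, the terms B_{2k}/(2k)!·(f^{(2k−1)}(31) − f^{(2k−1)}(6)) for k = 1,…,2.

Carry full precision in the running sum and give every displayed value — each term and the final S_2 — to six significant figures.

S_2 ≈ 245791

Integral: ∫_6^31 x^3 dx = 230556.
½[f(6) + f(31)] = ½[216.000 + 29791.0] = 15003.5.
Running total after boundary: 245560.
k=1: B_{2}/(2)! × [f^{(1)}(31) − f^{(1)}(6)] = 1/12 × (2883.00 − 108.000) = 231.250.
Partial sum through k=1: 245791.
k=2: B_{4}/(4)! × [f^{(3)}(31) − f^{(3)}(6)] = −1/720 × (6.00000 − 6.00000) = 0.00000.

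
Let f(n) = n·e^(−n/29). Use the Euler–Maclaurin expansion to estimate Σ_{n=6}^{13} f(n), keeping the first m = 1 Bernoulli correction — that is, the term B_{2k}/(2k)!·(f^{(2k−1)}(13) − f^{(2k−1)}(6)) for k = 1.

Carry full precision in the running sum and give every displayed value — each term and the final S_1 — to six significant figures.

S_1 ≈ 53.8957

The integral term ∫_6^13 x·e^(−x/29) dx = 47.3291.
Boundary: ½(f(6) + f(13)) = ½(4.87862 + 8.30347) = 6.59105.
So far: 53.9201.
Order-1 term: 1/12 · (0.352402 − 0.644875) = -0.0243728.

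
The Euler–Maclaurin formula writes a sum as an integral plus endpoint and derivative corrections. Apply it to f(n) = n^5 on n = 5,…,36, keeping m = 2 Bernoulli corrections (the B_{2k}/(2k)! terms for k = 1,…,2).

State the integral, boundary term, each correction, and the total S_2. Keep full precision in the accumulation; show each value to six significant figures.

S_2 ≈ 3.93729e+08

Integral: ∫_5^36 x^5 dx = 3.62794e+08.
Boundary: ½(f(5) + f(36)) = ½(3125.00 + 6.04662e+07) = 3.02347e+07.
Running total after boundary: 3.93029e+08.
Correction k=1: B_{2}/2! · (f^{(1)}(36) − f^{(1)}(5)) = 1/12 · (8.39808e+06 − 3125.00) = 699580.
After k=1: 3.93729e+08.
Correction k=2: B_{4}/4! · (f^{(3)}(36) − f^{(3)}(5)) = −1/720 · (77760.0 − 1500.00) = -105.917.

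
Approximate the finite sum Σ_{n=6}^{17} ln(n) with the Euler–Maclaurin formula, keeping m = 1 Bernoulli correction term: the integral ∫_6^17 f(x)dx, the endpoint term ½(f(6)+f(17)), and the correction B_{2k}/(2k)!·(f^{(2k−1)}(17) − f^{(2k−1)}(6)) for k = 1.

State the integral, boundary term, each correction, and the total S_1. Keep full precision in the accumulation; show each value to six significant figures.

Integral: ∫_6^17 ln(x) dx = 26.4141.
½[f(6) + f(17)] = ½[1.79176 + 2.83321] = 2.31249.
So far: 28.7266.
k=1: B_{2}/(2)! × [f^{(1)}(17) − f^{(1)}(6)] = 1/12 × (0.0588235 − 0.166667) = -0.00898693.

S_1 ≈ 28.7176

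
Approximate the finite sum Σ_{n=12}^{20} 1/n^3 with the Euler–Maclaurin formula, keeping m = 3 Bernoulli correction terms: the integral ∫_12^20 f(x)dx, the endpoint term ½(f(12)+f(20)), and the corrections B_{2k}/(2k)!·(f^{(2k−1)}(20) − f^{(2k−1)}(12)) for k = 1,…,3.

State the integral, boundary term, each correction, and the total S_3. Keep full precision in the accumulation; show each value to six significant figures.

S_3 ≈ 0.00258454

Integral: ∫_12^20 1/x^3 dx = 0.00222222.
Endpoint term: (f(12) + f(20))/2 = (0.000578704 + 0.000125000)/2 = 0.000351852.
So far: 0.00257407.
k=1: B_{2}/(2)! × [f^{(1)}(20) − f^{(1)}(12)] = 1/12 × (-1.87500e-05 − (-0.000144676)) = 1.04938e-05.
Running total after k=1: 0.00258457.
k=2: B_{4}/(4)! × [f^{(3)}(20) − f^{(3)}(12)] = −1/720 × (-9.37500e-07 − (-2.00939e-05)) = -2.66061e-08.
Running total after k=2: 0.00258454.
k=3: B_{6}/(6)! × [f^{(5)}(20) − f^{(5)}(12)] = 1/30240 × (-9.84375e-08 − (-5.86071e-06)) = 1.90551e-10.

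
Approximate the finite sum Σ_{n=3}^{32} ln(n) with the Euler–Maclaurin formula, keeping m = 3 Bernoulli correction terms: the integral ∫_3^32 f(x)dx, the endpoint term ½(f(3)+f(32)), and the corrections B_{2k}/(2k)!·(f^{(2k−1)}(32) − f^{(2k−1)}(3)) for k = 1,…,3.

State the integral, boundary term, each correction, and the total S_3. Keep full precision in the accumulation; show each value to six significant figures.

S_3 ≈ 80.8648

∫_3^32 ln(x) dx evaluates to 78.6077.
Boundary: ½(f(3) + f(32)) = ½(1.09861 + 3.46574) = 2.28217.
Integral + boundary = 80.8899.
Correction k=1: B_{2}/2! · (f^{(1)}(32) − f^{(1)}(3)) = 1/12 · (0.0312500 − 0.333333) = -0.0251736.
After k=1: 80.8647.
Correction k=2: B_{4}/4! · (f^{(3)}(32) − f^{(3)}(3)) = −1/720 · (6.10352e-05 − 0.0740741) = 0.000102796.
After k=2: 80.8648.
Correction k=3: B_{6}/6! · (f^{(5)}(32) − f^{(5)}(3)) = 1/30240 · (7.15256e-07 − 0.0987654) = -3.26603e-06.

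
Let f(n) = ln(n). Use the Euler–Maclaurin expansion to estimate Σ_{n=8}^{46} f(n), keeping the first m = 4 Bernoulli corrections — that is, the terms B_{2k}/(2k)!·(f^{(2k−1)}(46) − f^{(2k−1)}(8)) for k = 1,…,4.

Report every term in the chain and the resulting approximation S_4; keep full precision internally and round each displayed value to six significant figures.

S_4 ≈ 124.427

The integral term ∫_8^46 ln(x) dx = 121.482.
Endpoint term: (f(8) + f(46))/2 = (2.07944 + 3.82864)/2 = 2.95404.
Integral + boundary = 124.436.
Correction k=1: B_{2}/2! · (f^{(1)}(46) − f^{(1)}(8)) = 1/12 · (0.0217391 − 0.125000) = -0.00860507.
After k=1: 124.427.
Correction k=2: B_{4}/4! · (f^{(3)}(46) − f^{(3)}(8)) = −1/720 · (2.05474e-05 − 0.00390625) = 5.39681e-06.
After k=2: 124.427.
Correction k=3: B_{6}/6! · (f^{(5)}(46) − f^{(5)}(8)) = 1/30240 · (1.16526e-07 − 0.000732422) = -2.42164e-08.
After k=3: 124.427.
Correction k=4: B_{8}/8! · (f^{(7)}(46) − f^{(7)}(8)) = −1/1209600 · (1.65207e-09 − 0.000343323) = 2.83830e-10.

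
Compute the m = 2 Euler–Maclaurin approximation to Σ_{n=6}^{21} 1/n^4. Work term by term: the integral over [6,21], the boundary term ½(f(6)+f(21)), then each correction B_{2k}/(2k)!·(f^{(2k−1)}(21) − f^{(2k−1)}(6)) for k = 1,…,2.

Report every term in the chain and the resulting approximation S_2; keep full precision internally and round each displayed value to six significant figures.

Integral: ∫_6^21 1/x^4 dx = 0.00150722.
Endpoint term: (f(6) + f(21))/2 = (0.000771605 + 5.14189e-06)/2 = 0.000388373.
Integral + boundary = 0.00189559.
Order-1 term: 1/12 · (-9.79408e-07 − (-0.000514403)) = 4.27853e-05.
Partial sum through k=1: 0.00193838.
Order-2 term: −1/720 · (-6.66264e-08 − (-0.000428669)) = -5.95282e-07.

S_2 ≈ 0.00193778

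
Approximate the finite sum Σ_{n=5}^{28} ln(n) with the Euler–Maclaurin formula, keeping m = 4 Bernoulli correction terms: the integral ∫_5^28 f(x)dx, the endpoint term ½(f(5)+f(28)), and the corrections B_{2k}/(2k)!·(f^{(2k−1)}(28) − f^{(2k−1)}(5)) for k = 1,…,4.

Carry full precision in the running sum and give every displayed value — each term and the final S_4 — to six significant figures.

The integral term ∫_5^28 ln(x) dx = 62.2545.
Endpoint term: (f(5) + f(28))/2 = (1.60944 + 3.33220)/2 = 2.47082.
Running total after boundary: 64.7254.
k=1: B_{2}/(2)! × [f^{(1)}(28) − f^{(1)}(5)] = 1/12 × (0.0357143 − 0.200000) = -0.0136905.
Running total after k=1: 64.7117.
k=2: B_{4}/(4)! × [f^{(3)}(28) − f^{(3)}(5)] = −1/720 × (9.11079e-05 − 0.0160000) = 2.20957e-05.
Running total after k=2: 64.7117.
k=3: B_{6}/(6)! × [f^{(5)}(28) − f^{(5)}(5)] = 1/30240 × (1.39451e-06 − 0.00768000) = -2.53922e-07.
Running total after k=3: 64.7117.
k=4: B_{8}/(8)! × [f^{(7)}(28) − f^{(7)}(5)] = −1/1209600 × (5.33613e-08 − 0.00921600) = 7.61900e-09.

S_4 ≈ 64.7117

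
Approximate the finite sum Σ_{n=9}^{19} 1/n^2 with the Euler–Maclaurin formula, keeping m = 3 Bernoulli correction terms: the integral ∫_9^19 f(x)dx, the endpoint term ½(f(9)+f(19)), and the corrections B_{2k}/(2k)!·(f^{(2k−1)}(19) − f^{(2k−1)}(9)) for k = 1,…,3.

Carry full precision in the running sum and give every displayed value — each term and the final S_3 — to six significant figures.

S_3 ≈ 0.0662412

Integral: ∫_9^19 1/x^2 dx = 0.0584795.
½[f(9) + f(19)] = ½[0.0123457 + 0.00277008] = 0.00755788.
Running total after boundary: 0.0660374.
Order-1 term: 1/12 · (-0.000291588 − (-0.00274348)) = 0.000204325.
After k=1: 0.0662417.
Order-2 term: −1/720 · (-9.69267e-06 − (-0.000406442)) = -5.51041e-07.
After k=2: 0.0662412.
Order-3 term: 1/30240 · (-8.05485e-07 − (-0.000150534)) = 4.95134e-09.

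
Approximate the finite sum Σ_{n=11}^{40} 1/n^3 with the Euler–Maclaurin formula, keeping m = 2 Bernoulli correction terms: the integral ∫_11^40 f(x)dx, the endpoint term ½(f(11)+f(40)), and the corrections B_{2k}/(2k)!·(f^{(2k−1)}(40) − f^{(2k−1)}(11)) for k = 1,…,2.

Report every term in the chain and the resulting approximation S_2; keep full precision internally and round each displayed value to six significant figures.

Integral: ∫_11^40 1/x^3 dx = 0.00381973.
Endpoint term: (f(11) + f(40))/2 = (0.000751315 + 1.56250e-05)/2 = 0.000383470.
Running total after boundary: 0.00420320.
k=1: B_{2}/(2)! × [f^{(1)}(40) − f^{(1)}(11)] = 1/12 × (-1.17187e-06 − (-0.000204904)) = 1.69777e-05.
After k=1: 0.00422018.
k=2: B_{4}/(4)! × [f^{(3)}(40) − f^{(3)}(11)] = −1/720 × (-1.46484e-08 − (-3.38684e-05)) = -4.70191e-08.

S_2 ≈ 0.00422013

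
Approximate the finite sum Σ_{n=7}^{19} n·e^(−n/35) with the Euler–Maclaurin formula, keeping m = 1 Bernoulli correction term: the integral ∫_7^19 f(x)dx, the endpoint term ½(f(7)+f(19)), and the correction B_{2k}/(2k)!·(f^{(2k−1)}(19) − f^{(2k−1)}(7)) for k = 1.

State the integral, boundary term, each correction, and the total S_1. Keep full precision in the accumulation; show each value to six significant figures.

Integral: ∫_7^19 x·e^(−x/35) dx = 105.282.
Endpoint term: (f(7) + f(19))/2 = (5.73112 + 11.0406)/2 = 8.38587.
Running total after boundary: 113.668.
k=1: B_{2}/(2)! × [f^{(1)}(19) − f^{(1)}(7)] = 1/12 × (0.265639 − 0.654985) = -0.0324455.

S_1 ≈ 113.636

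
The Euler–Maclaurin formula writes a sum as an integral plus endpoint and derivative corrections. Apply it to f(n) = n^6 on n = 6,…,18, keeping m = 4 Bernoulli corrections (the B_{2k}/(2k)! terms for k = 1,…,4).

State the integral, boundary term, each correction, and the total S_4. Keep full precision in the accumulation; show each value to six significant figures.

The integral term ∫_6^18 x^6 dx = 8.74200e+07.
½[f(6) + f(18)] = ½[46656.0 + 3.40122e+07] = 1.70294e+07.
Running total after boundary: 1.04449e+08.
Order-1 term: 1/12 · (1.13374e+07 − 46656.0) = 940896.
After k=1: 1.05390e+08.
Order-2 term: −1/720 · (699840 − 25920.0) = -936.000.
After k=2: 1.05389e+08.
Order-3 term: 1/30240 · (12960.0 − 4320.00) = 0.285714.
After k=3: 1.05389e+08.
Order-4 term: −1/1209600 · (0.00000 − 0.00000) = 0.00000.

S_4 ≈ 1.05389e+08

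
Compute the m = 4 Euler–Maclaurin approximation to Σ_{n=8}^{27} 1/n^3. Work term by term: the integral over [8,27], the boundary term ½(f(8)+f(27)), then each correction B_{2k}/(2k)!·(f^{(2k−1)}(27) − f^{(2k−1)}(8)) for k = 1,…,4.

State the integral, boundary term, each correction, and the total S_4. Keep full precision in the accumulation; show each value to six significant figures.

Integral: ∫_8^27 1/x^3 dx = 0.00712663.
½[f(8) + f(27)] = ½[0.00195312 + 5.08053e-05] = 0.00100197.
Running total after boundary: 0.00812859.
k=1: B_{2}/(2)! × [f^{(1)}(27) − f^{(1)}(8)] = 1/12 × (-5.64503e-06 − (-0.000732422)) = 6.05647e-05.
After k=1: 0.00818916.
k=2: B_{4}/(4)! × [f^{(3)}(27) − f^{(3)}(8)] = −1/720 × (-1.54870e-07 − (-0.000228882)) = -3.17676e-07.
After k=2: 0.00818884.
k=3: B_{6}/(6)! × [f^{(5)}(27) − f^{(5)}(8)] = 1/30240 × (-8.92258e-09 − (-0.000150204)) = 4.96676e-09.
After k=3: 0.00818885.
k=4: B_{8}/(8)! × [f^{(7)}(27) − f^{(7)}(8)] = −1/1209600 × (-8.81242e-10 − (-0.000168979)) = -1.39698e-10.

S_4 ≈ 0.00818885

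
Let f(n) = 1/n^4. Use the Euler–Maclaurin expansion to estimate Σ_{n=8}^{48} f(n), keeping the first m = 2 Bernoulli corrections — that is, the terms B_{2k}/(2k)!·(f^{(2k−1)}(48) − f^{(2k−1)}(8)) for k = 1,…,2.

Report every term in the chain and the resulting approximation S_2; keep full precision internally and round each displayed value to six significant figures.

S_2 ≈ 0.000780284

The integral term ∫_8^48 1/x^4 dx = 0.000648028.
Endpoint term: (f(8) + f(48))/2 = (0.000244141 + 1.88380e-07)/2 = 0.000122165.
So far: 0.000770192.
k=1: B_{2}/(2)! × [f^{(1)}(48) − f^{(1)}(8)] = 1/12 × (-1.56983e-08 − (-0.000122070)) = 1.01712e-05.
Running total after k=1: 0.000780363.
k=2: B_{4}/(4)! × [f^{(3)}(48) − f^{(3)}(8)] = −1/720 × (-2.04406e-10 − (-5.72205e-05)) = -7.94726e-08.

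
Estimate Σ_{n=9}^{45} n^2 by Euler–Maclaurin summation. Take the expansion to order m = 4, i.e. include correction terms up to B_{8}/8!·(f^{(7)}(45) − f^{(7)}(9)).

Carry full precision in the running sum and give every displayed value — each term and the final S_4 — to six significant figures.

∫_9^45 x^2 dx evaluates to 30132.0.
½[f(9) + f(45)] = ½[81.0000 + 2025.00] = 1053.00.
So far: 31185.0.
Order-1 term: 1/12 · (90.0000 − 18.0000) = 6.00000.
After k=1: 31191.0.
Order-2 term: −1/720 · (0.00000 − 0.00000) = 0.00000.
After k=2: 31191.0.
Order-3 term: 1/30240 · (0.00000 − 0.00000) = 0.00000.
After k=3: 31191.0.
Order-4 term: −1/1209600 · (0.00000 − 0.00000) = 0.00000.

S_4 ≈ 31191.0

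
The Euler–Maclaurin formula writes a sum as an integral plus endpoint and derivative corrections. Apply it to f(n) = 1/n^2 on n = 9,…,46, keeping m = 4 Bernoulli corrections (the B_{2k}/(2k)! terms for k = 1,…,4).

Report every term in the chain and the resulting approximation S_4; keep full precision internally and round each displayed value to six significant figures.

∫_9^46 1/x^2 dx evaluates to 0.0893720.
Endpoint term: (f(9) + f(46))/2 = (0.0123457 + 0.000472590)/2 = 0.00640913.
So far: 0.0957811.
Correction k=1: B_{2}/2! · (f^{(1)}(46) − f^{(1)}(9)) = 1/12 · (-2.05474e-05 − (-0.00274348)) = 0.000226911.
Running total after k=1: 0.0960080.
Correction k=2: B_{4}/4! · (f^{(3)}(46) − f^{(3)}(9)) = −1/720 · (-1.16526e-07 − (-0.000406442)) = -5.64341e-07.
Running total after k=2: 0.0960075.
Correction k=3: B_{6}/6! · (f^{(5)}(46) − f^{(5)}(9)) = 1/30240 · (-1.65207e-09 − (-0.000150534)) = 4.97793e-09.
Running total after k=3: 0.0960075.
Correction k=4: B_{8}/8! · (f^{(7)}(46) − f^{(7)}(9)) = −1/1209600 · (-4.37220e-11 − (-0.000104073)) = -8.60391e-11.

S_4 ≈ 0.0960075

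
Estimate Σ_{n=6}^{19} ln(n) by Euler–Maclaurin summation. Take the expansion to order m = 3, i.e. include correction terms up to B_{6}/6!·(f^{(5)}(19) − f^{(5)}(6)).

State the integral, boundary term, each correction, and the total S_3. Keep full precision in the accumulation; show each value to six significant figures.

The integral term ∫_6^19 ln(x) dx = 32.1938.
Endpoint term: (f(6) + f(19))/2 = (1.79176 + 2.94444)/2 = 2.36810.
Running total after boundary: 34.5619.
k=1: B_{2}/(2)! × [f^{(1)}(19) − f^{(1)}(6)] = 1/12 × (0.0526316 − 0.166667) = -0.00950292.
Partial sum through k=1: 34.5524.
k=2: B_{4}/(4)! × [f^{(3)}(19) − f^{(3)}(6)] = −1/720 × (0.000291588 − 0.00925926) = 1.24551e-05.
Partial sum through k=2: 34.5524.
k=3: B_{6}/(6)! × [f^{(5)}(19) − f^{(5)}(6)] = 1/30240 × (9.69267e-06 − 0.00308642) = -1.01744e-07.

S_3 ≈ 34.5524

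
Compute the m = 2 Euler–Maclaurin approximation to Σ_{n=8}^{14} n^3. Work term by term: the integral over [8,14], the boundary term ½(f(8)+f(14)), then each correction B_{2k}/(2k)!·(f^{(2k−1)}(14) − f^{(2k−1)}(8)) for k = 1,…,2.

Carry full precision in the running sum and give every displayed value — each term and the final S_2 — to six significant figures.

Integral: ∫_8^14 x^3 dx = 8580.00.
Endpoint term: (f(8) + f(14))/2 = (512.000 + 2744.00)/2 = 1628.00.
So far: 10208.0.
Correction k=1: B_{2}/2! · (f^{(1)}(14) − f^{(1)}(8)) = 1/12 · (588.000 − 192.000) = 33.0000.
Partial sum through k=1: 10241.0.
Correction k=2: B_{4}/4! · (f^{(3)}(14) − f^{(3)}(8)) = −1/720 · (6.00000 − 6.00000) = 0.00000.

S_2 ≈ 10241.0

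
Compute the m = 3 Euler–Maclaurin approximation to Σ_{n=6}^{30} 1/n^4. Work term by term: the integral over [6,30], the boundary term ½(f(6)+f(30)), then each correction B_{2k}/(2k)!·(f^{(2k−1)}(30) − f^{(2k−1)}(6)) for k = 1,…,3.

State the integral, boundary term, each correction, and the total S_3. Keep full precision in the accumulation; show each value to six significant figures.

S_3 ≈ 0.00195956

∫_6^30 1/x^4 dx evaluates to 0.00153086.
½[f(6) + f(30)] = ½[0.000771605 + 1.23457e-06] = 0.000386420.
Running total after boundary: 0.00191728.
k=1: B_{2}/(2)! × [f^{(1)}(30) − f^{(1)}(6)] = 1/12 × (-1.64609e-07 − (-0.000514403)) = 4.28532e-05.
Running total after k=1: 0.00196014.
k=2: B_{4}/(4)! × [f^{(3)}(30) − f^{(3)}(6)] = −1/720 × (-5.48697e-09 − (-0.000428669)) = -5.95367e-07.
Running total after k=2: 0.00195954.
k=3: B_{6}/(6)! × [f^{(5)}(30) − f^{(5)}(6)] = 1/30240 × (-3.41411e-10 − (-0.000666819)) = 2.20509e-08.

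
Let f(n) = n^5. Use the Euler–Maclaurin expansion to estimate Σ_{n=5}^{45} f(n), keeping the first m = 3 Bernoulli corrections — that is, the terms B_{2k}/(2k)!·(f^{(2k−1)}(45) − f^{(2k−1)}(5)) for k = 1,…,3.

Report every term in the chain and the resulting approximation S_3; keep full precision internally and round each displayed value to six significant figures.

∫_5^45 x^5 dx evaluates to 1.38396e+09.
Boundary: ½(f(5) + f(45)) = ½(3125.00 + 1.84528e+08) = 9.22656e+07.
So far: 1.47622e+09.
Correction k=1: B_{2}/2! · (f^{(1)}(45) − f^{(1)}(5)) = 1/12 · (2.05031e+07 − 3125.00) = 1.70833e+06.
Running total after k=1: 1.47793e+09.
Correction k=2: B_{4}/4! · (f^{(3)}(45) − f^{(3)}(5)) = −1/720 · (121500 − 1500.00) = -166.667.
Running total after k=2: 1.47793e+09.
Correction k=3: B_{6}/6! · (f^{(5)}(45) − f^{(5)}(5)) = 1/30240 · (120.000 − 120.000) = 0.00000.

S_3 ≈ 1.47793e+09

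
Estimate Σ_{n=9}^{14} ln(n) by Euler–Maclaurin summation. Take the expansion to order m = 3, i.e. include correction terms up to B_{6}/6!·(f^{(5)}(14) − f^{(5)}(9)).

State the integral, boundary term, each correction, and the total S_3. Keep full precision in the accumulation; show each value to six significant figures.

Integral: ∫_9^14 ln(x) dx = 12.1718.
½[f(9) + f(14)] = ½[2.19722 + 2.63906] = 2.41814.
Running total after boundary: 14.5899.
k=1: B_{2}/(2)! × [f^{(1)}(14) − f^{(1)}(9)] = 1/12 × (0.0714286 − 0.111111) = -0.00330688.
Running total after k=1: 14.5866.
k=2: B_{4}/(4)! × [f^{(3)}(14) − f^{(3)}(9)] = −1/720 × (0.000728863 − 0.00274348) = 2.79809e-06.
Running total after k=2: 14.5866.
k=3: B_{6}/(6)! × [f^{(5)}(14) − f^{(5)}(9)] = 1/30240 × (4.46243e-05 − 0.000406442) = -1.19649e-08.

S_3 ≈ 14.5866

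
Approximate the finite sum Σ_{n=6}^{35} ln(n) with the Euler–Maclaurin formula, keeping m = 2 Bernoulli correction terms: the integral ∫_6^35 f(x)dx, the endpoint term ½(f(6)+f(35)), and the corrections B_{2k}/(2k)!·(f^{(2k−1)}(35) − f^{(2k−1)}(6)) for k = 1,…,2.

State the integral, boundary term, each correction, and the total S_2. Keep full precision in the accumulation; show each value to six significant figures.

S_2 ≈ 87.3487

The integral term ∫_6^35 ln(x) dx = 84.6866.
Endpoint term: (f(6) + f(35))/2 = (1.79176 + 3.55535)/2 = 2.67355.
Running total after boundary: 87.3602.
Correction k=1: B_{2}/2! · (f^{(1)}(35) − f^{(1)}(6)) = 1/12 · (0.0285714 − 0.166667) = -0.0115079.
After k=1: 87.3487.
Correction k=2: B_{4}/4! · (f^{(3)}(35) − f^{(3)}(6)) = −1/720 · (4.66472e-05 − 0.00925926) = 1.27953e-05.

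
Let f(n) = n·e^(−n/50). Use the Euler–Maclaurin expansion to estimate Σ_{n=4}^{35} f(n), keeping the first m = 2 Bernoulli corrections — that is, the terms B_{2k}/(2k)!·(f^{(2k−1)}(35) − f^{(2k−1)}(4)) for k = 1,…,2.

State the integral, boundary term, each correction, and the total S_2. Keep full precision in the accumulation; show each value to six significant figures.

S_2 ≈ 392.405

∫_4^35 x·e^(−x/50) dx evaluates to 381.927.
½[f(4) + f(35)] = ½[3.69247 + 17.3805] = 10.5365.
Running total after boundary: 392.463.
Order-1 term: 1/12 · (0.148976 − 0.849267) = -0.0583576.
After k=1: 392.405.
Order-2 term: −1/720 · (0.000456858 − 0.00107820) = 8.62974e-07.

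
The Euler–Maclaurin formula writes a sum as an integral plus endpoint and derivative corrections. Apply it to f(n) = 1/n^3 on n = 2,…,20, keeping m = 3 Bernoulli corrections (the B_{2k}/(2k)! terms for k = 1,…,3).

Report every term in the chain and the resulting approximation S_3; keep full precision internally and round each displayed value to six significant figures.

S_3 ≈ 0.200959

The integral term ∫_2^20 1/x^3 dx = 0.123750.
Endpoint term: (f(2) + f(20))/2 = (0.125000 + 0.000125000)/2 = 0.0625625.
Integral + boundary = 0.186312.
Correction k=1: B_{2}/2! · (f^{(1)}(20) − f^{(1)}(2)) = 1/12 · (-1.87500e-05 − (-0.187500)) = 0.0156234.
Partial sum through k=1: 0.201936.
Correction k=2: B_{4}/4! · (f^{(3)}(20) − f^{(3)}(2)) = −1/720 · (-9.37500e-07 − (-0.937500)) = -0.00130208.
Partial sum through k=2: 0.200634.
Correction k=3: B_{6}/6! · (f^{(5)}(20) − f^{(5)}(2)) = 1/30240 · (-9.84375e-08 − (-9.84375)) = 0.000325521.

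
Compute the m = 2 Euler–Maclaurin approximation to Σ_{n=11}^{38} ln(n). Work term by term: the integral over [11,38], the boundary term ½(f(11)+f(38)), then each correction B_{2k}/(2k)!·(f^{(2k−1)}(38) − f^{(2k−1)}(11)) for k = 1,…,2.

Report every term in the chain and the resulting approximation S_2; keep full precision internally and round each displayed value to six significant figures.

S_2 ≈ 87.8638

∫_11^38 ln(x) dx evaluates to 84.8514.
½[f(11) + f(38)] = ½[2.39790 + 3.63759] = 3.01774.
Running total after boundary: 87.8692.
Order-1 term: 1/12 · (0.0263158 − 0.0909091) = -0.00538278.
Running total after k=1: 87.8638.
Order-2 term: −1/720 · (3.64485e-05 − 0.00150263) = 2.03636e-06.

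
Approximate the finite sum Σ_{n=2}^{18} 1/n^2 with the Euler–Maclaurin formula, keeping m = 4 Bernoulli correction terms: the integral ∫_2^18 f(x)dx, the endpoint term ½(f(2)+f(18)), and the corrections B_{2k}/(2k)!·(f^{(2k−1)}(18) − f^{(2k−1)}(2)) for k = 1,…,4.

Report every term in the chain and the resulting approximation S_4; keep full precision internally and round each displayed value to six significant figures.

S_4 ≈ 0.590872

The integral term ∫_2^18 1/x^2 dx = 0.444444.
Endpoint term: (f(2) + f(18))/2 = (0.250000 + 0.00308642)/2 = 0.126543.
So far: 0.570988.
k=1: B_{2}/(2)! × [f^{(1)}(18) − f^{(1)}(2)] = 1/12 × (-0.000342936 − (-0.250000)) = 0.0208048.
After k=1: 0.591792.
k=2: B_{4}/(4)! × [f^{(3)}(18) − f^{(3)}(2)] = −1/720 × (-1.27013e-05 − (-0.750000)) = -0.00104165.
After k=2: 0.590751.
k=3: B_{6}/(6)! × [f^{(5)}(18) − f^{(5)}(2)] = 1/30240 × (-1.17605e-06 − (-5.62500)) = 0.000186012.
After k=3: 0.590937.
k=4: B_{8}/(8)! × [f^{(7)}(18) − f^{(7)}(2)] = −1/1209600 × (-2.03268e-07 − (-78.7500)) = -6.51042e-05.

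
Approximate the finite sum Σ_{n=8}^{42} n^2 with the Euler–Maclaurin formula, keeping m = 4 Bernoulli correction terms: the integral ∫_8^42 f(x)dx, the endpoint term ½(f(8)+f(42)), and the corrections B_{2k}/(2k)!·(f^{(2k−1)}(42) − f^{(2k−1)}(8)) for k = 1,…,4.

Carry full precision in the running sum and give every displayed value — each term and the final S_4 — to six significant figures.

S_4 ≈ 25445.0

The integral term ∫_8^42 x^2 dx = 24525.3.
½[f(8) + f(42)] = ½[64.0000 + 1764.00] = 914.000.
So far: 25439.3.
k=1: B_{2}/(2)! × [f^{(1)}(42) − f^{(1)}(8)] = 1/12 × (84.0000 − 16.0000) = 5.66667.
Partial sum through k=1: 25445.0.
k=2: B_{4}/(4)! × [f^{(3)}(42) − f^{(3)}(8)] = −1/720 × (0.00000 − 0.00000) = 0.00000.
Partial sum through k=2: 25445.0.
k=3: B_{6}/(6)! × [f^{(5)}(42) − f^{(5)}(8)] = 1/30240 × (0.00000 − 0.00000) = 0.00000.
Partial sum through k=3: 25445.0.
k=4: B_{8}/(8)! × [f^{(7)}(42) − f^{(7)}(8)] = −1/1209600 × (0.00000 − 0.00000) = 0.00000.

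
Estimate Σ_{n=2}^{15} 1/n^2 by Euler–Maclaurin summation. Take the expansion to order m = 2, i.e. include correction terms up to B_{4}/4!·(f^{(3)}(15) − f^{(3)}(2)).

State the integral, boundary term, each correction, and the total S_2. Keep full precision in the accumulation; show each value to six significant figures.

Integral: ∫_2^15 1/x^2 dx = 0.433333.
Boundary: ½(f(2) + f(15)) = ½(0.250000 + 0.00444444) = 0.127222.
Running total after boundary: 0.560556.
Order-1 term: 1/12 · (-0.000592593 − (-0.250000)) = 0.0207840.
Partial sum through k=1: 0.581340.
Order-2 term: −1/720 · (-3.16049e-05 − (-0.750000)) = -0.00104162.

S_2 ≈ 0.580298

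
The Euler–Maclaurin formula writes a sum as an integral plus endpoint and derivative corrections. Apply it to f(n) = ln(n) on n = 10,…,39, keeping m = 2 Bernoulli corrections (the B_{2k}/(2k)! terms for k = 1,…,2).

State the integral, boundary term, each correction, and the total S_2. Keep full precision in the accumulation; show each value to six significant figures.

∫_10^39 ln(x) dx evaluates to 90.8531.
Boundary: ½(f(10) + f(39)) = ½(2.30259 + 3.66356) = 2.98307.
Integral + boundary = 93.8361.
k=1: B_{2}/(2)! × [f^{(1)}(39) − f^{(1)}(10)] = 1/12 × (0.0256410 − 0.100000) = -0.00619658.
After k=1: 93.8299.
k=2: B_{4}/(4)! × [f^{(3)}(39) − f^{(3)}(10)] = −1/720 × (3.37160e-05 − 0.00200000) = 2.73095e-06.

S_2 ≈ 93.8299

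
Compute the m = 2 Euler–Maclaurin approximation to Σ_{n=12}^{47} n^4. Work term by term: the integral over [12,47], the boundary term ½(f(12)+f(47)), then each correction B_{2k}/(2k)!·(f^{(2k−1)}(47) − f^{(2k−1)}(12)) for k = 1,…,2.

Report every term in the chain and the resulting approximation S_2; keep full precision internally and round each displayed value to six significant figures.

The integral term ∫_12^47 x^4 dx = 4.58192e+07.
½[f(12) + f(47)] = ½[20736.0 + 4.87968e+06] = 2.45021e+06.
Running total after boundary: 4.82694e+07.
Order-1 term: 1/12 · (415292 − 6912.00) = 34031.7.
Partial sum through k=1: 4.83035e+07.
Order-2 term: −1/720 · (1128.00 − 288.000) = -1.16667.

S_2 ≈ 4.83035e+07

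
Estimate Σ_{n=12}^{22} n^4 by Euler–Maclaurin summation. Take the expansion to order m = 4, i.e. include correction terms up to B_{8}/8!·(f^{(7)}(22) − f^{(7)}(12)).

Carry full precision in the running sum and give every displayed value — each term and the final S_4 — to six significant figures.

∫_12^22 x^4 dx evaluates to 980960.
Boundary: ½(f(12) + f(22)) = ½(20736.0 + 234256) = 127496.
Running total after boundary: 1.10846e+06.
Order-1 term: 1/12 · (42592.0 − 6912.00) = 2973.33.
After k=1: 1.11143e+06.
Order-2 term: −1/720 · (528.000 − 288.000) = -0.333333.
After k=2: 1.11143e+06.
Order-3 term: 1/30240 · (0.00000 − 0.00000) = 0.00000.
After k=3: 1.11143e+06.
Order-4 term: −1/1209600 · (0.00000 − 0.00000) = 0.00000.

S_4 ≈ 1.11143e+06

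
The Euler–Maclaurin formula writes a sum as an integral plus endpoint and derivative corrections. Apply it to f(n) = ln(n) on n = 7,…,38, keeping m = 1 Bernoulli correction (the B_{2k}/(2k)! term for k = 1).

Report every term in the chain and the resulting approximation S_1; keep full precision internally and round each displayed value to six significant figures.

S_1 ≈ 96.3889

∫_7^38 ln(x) dx evaluates to 93.6069.
Endpoint term: (f(7) + f(38))/2 = (1.94591 + 3.63759)/2 = 2.79175.
Integral + boundary = 96.3987.
k=1: B_{2}/(2)! × [f^{(1)}(38) − f^{(1)}(7)] = 1/12 × (0.0263158 − 0.142857) = -0.00971178.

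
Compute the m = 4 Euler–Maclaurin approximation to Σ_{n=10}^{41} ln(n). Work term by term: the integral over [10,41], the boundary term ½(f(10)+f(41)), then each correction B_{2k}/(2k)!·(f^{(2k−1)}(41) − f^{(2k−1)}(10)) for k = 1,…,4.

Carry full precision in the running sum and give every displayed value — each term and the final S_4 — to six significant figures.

∫_10^41 ln(x) dx evaluates to 98.2306.
Boundary: ½(f(10) + f(41)) = ½(2.30259 + 3.71357) = 3.00808.
Running total after boundary: 101.239.
k=1: B_{2}/(2)! × [f^{(1)}(41) − f^{(1)}(10)] = 1/12 × (0.0243902 − 0.100000) = -0.00630081.
Partial sum through k=1: 101.232.
k=2: B_{4}/(4)! × [f^{(3)}(41) − f^{(3)}(10)] = −1/720 × (2.90187e-05 − 0.00200000) = 2.73747e-06.
Partial sum through k=2: 101.232.
k=3: B_{6}/(6)! × [f^{(5)}(41) − f^{(5)}(10)] = 1/30240 × (2.07153e-07 − 0.000240000) = -7.92966e-09.
Partial sum through k=3: 101.232.
k=4: B_{8}/(8)! × [f^{(7)}(41) − f^{(7)}(10)] = −1/1209600 × (3.69697e-09 − 7.20000e-05) = 5.95208e-11.

S_4 ≈ 101.232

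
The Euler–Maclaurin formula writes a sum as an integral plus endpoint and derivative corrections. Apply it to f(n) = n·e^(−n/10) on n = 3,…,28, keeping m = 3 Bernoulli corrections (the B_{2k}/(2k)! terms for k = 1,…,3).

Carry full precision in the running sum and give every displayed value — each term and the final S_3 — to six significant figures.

∫_3^28 x·e^(−x/10) dx evaluates to 73.1985.
Boundary: ½(f(3) + f(28)) = ½(2.22245 + 1.70268) = 1.96257.
Integral + boundary = 75.1611.
Correction k=1: B_{2}/2! · (f^{(1)}(28) − f^{(1)}(3)) = 1/12 · (-0.109458 − 0.518573) = -0.0523359.
Partial sum through k=1: 75.1088.
Correction k=2: B_{4}/4! · (f^{(3)}(28) − f^{(3)}(3)) = −1/720 · (0.000121620 − 0.0200021) = 2.76118e-05.
Partial sum through k=2: 75.1088.
Correction k=3: B_{6}/6! · (f^{(5)}(28) − f^{(5)}(3)) = 1/30240 · (1.33782e-05 − 0.000348185) = -1.10716e-08.

S_3 ≈ 75.1088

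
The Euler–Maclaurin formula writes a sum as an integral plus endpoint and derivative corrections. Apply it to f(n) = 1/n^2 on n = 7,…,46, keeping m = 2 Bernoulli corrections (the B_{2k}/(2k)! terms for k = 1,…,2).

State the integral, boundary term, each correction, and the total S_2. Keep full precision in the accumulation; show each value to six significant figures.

The integral term ∫_7^46 1/x^2 dx = 0.121118.
½[f(7) + f(46)] = ½[0.0204082 + 0.000472590] = 0.0104404.
So far: 0.131558.
Correction k=1: B_{2}/2! · (f^{(1)}(46) − f^{(1)}(7)) = 1/12 · (-2.05474e-05 − (-0.00583090)) = 0.000484196.
Partial sum through k=1: 0.132043.
Correction k=2: B_{4}/4! · (f^{(3)}(46) − f^{(3)}(7)) = −1/720 · (-1.16526e-07 − (-0.00142798)) = -1.98314e-06.

S_2 ≈ 0.132041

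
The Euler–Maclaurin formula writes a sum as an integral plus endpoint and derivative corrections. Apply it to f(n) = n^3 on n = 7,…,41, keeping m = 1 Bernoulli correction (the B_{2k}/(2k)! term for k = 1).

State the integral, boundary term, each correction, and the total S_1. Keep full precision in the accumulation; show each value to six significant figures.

The integral term ∫_7^41 x^3 dx = 705840.
Endpoint term: (f(7) + f(41))/2 = (343.000 + 68921.0)/2 = 34632.0.
So far: 740472.
Order-1 term: 1/12 · (5043.00 − 147.000) = 408.000.

S_1 ≈ 740880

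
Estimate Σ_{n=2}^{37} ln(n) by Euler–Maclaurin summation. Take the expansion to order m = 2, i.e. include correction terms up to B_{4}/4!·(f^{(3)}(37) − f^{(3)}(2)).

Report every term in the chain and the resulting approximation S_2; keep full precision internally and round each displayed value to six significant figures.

S_2 ≈ 99.3306

Integral: ∫_2^37 ln(x) dx = 97.2177.
Endpoint term: (f(2) + f(37))/2 = (0.693147 + 3.61092)/2 = 2.15203.
Integral + boundary = 99.3697.
k=1: B_{2}/(2)! × [f^{(1)}(37) − f^{(1)}(2)] = 1/12 × (0.0270270 − 0.500000) = -0.0394144.
Partial sum through k=1: 99.3303.
k=2: B_{4}/(4)! × [f^{(3)}(37) − f^{(3)}(2)] = −1/720 × (3.94843e-05 − 0.250000) = 0.000347167.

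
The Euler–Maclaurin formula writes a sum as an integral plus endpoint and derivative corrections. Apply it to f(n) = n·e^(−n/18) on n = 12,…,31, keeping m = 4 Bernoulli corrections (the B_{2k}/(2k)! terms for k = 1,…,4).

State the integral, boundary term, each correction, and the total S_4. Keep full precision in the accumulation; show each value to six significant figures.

S_4 ≈ 125.484

The integral term ∫_12^31 x·e^(−x/18) dx = 119.659.
Boundary: ½(f(12) + f(31)) = ½(6.16101 + 5.53873) = 5.84987.
Integral + boundary = 125.509.
Order-1 term: 1/12 · (-0.129038 − 0.171139) = -0.0250148.
Running total after k=1: 125.484.
Order-2 term: −1/720 · (0.000704626 − 0.00369745) = 4.15670e-06.
Running total after k=2: 125.484.
Order-3 term: 1/30240 · (5.57876e-06 − 2.11935e-05) = -5.16360e-10.
Running total after k=3: 125.484.
Order-4 term: −1/1209600 · (2.77245e-08 − 9.56022e-08) = 5.61157e-14.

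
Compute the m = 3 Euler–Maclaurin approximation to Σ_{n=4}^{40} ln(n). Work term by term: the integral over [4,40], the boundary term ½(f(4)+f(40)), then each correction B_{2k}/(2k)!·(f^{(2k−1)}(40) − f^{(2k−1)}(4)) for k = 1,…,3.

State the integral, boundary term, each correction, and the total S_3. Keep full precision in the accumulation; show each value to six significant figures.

S_3 ≈ 108.529

The integral term ∫_4^40 ln(x) dx = 106.010.
½[f(4) + f(40)] = ½[1.38629 + 3.68888] = 2.53759.
Running total after boundary: 108.548.
Correction k=1: B_{2}/2! · (f^{(1)}(40) − f^{(1)}(4)) = 1/12 · (0.0250000 − 0.250000) = -0.0187500.
Running total after k=1: 108.529.
Correction k=2: B_{4}/4! · (f^{(3)}(40) − f^{(3)}(4)) = −1/720 · (3.12500e-05 − 0.0312500) = 4.33594e-05.
Running total after k=2: 108.529.
Correction k=3: B_{6}/6! · (f^{(5)}(40) − f^{(5)}(4)) = 1/30240 · (2.34375e-07 − 0.0234375) = -7.75042e-07.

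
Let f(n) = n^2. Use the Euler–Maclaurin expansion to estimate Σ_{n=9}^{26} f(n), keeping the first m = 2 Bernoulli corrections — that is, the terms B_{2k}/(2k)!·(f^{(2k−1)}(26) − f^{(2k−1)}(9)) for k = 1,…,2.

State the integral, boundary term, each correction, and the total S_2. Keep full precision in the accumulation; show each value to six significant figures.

S_2 ≈ 5997.00

∫_9^26 x^2 dx evaluates to 5615.67.
Endpoint term: (f(9) + f(26))/2 = (81.0000 + 676.000)/2 = 378.500.
Running total after boundary: 5994.17.
Order-1 term: 1/12 · (52.0000 − 18.0000) = 2.83333.
Running total after k=1: 5997.00.
Order-2 term: −1/720 · (0.00000 − 0.00000) = 0.00000.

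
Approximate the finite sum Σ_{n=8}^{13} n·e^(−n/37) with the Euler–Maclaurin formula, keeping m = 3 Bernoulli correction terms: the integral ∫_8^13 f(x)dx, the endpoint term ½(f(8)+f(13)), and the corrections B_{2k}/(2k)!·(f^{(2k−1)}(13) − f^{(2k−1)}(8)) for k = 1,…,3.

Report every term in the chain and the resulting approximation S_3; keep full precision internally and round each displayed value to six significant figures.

S_3 ≈ 47.1288

The integral term ∫_8^13 x·e^(−x/37) dx = 39.3468.
Endpoint term: (f(8) + f(13))/2 = (6.44449 + 9.14857)/2 = 7.79653.
Running total after boundary: 47.1433.
Order-1 term: 1/12 · (0.456478 − 0.631386) = -0.0145757.
After k=1: 47.1288.
Order-2 term: −1/720 · (0.00136154 − 0.00163806) = 3.84057e-07.
After k=2: 47.1288.
Order-3 term: 1/30240 · (1.74554e-06 − 2.05619e-06) = -1.02728e-11.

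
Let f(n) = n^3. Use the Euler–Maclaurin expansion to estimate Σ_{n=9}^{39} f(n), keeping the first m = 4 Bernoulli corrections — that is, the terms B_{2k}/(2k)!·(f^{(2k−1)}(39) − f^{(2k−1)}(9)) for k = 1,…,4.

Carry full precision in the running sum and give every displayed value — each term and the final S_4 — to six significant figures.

The integral term ∫_9^39 x^3 dx = 576720.
Endpoint term: (f(9) + f(39))/2 = (729.000 + 59319.0)/2 = 30024.0.
So far: 606744.
Correction k=1: B_{2}/2! · (f^{(1)}(39) − f^{(1)}(9)) = 1/12 · (4563.00 − 243.000) = 360.000.
After k=1: 607104.
Correction k=2: B_{4}/4! · (f^{(3)}(39) − f^{(3)}(9)) = −1/720 · (6.00000 − 6.00000) = 0.00000.
After k=2: 607104.
Correction k=3: B_{6}/6! · (f^{(5)}(39) − f^{(5)}(9)) = 1/30240 · (0.00000 − 0.00000) = 0.00000.
After k=3: 607104.
Correction k=4: B_{8}/8! · (f^{(7)}(39) − f^{(7)}(9)) = −1/1209600 · (0.00000 − 0.00000) = 0.00000.

S_4 ≈ 607104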